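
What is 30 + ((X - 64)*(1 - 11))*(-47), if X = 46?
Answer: -8430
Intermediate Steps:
30 + ((X - 64)*(1 - 11))*(-47) = 30 + ((46 - 64)*(1 - 11))*(-47) = 30 - 18*(-10)*(-47) = 30 + 180*(-47) = 30 - 8460 = -8430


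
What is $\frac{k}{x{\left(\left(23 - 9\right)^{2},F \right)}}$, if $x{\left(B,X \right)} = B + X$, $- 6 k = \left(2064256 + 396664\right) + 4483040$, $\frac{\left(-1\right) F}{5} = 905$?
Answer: $\frac{3471980}{12987} \approx 267.34$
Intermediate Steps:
$F = -4525$ ($F = \left(-5\right) 905 = -4525$)
$k = - \frac{3471980}{3}$ ($k = - \frac{\left(2064256 + 396664\right) + 4483040}{6} = - \frac{2460920 + 4483040}{6} = \left(- \frac{1}{6}\right) 6943960 = - \frac{3471980}{3} \approx -1.1573 \cdot 10^{6}$)
$\frac{k}{x{\left(\left(23 - 9\right)^{2},F \right)}} = - \frac{3471980}{3 \left(\left(23 - 9\right)^{2} - 4525\right)} = - \frac{3471980}{3 \left(14^{2} - 4525\right)} = - \frac{3471980}{3 \left(196 - 4525\right)} = - \frac{3471980}{3 \left(-4329\right)} = \left(- \frac{3471980}{3}\right) \left(- \frac{1}{4329}\right) = \frac{3471980}{12987}$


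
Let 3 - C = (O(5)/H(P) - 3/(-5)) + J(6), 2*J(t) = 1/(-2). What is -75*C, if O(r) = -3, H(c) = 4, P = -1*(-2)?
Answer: -255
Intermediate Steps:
J(t) = -1/4 (J(t) = (1/2)/(-2) = (1/2)*(-1/2) = -1/4)
P = 2
C = 17/5 (C = 3 - ((-3/4 - 3/(-5)) - 1/4) = 3 - ((-3*1/4 - 3*(-1/5)) - 1/4) = 3 - ((-3/4 + 3/5) - 1/4) = 3 - (-3/20 - 1/4) = 3 - 1*(-2/5) = 3 + 2/5 = 17/5 ≈ 3.4000)
-75*C = -75*17/5 = -255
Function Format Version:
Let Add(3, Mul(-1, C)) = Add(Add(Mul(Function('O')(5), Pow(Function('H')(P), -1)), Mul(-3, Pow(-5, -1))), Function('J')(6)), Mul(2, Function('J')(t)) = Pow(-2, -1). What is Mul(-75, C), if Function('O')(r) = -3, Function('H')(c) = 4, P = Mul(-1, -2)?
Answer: -255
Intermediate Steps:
Function('J')(t) = Rational(-1, 4) (Function('J')(t) = Mul(Rational(1, 2), Pow(-2, -1)) = Mul(Rational(1, 2), Rational(-1, 2)) = Rational(-1, 4))
P = 2
C = Rational(17, 5) (C = Add(3, Mul(-1, Add(Add(Mul(-3, Pow(4, -1)), Mul(-3, Pow(-5, -1))), Rational(-1, 4)))) = Add(3, Mul(-1, Add(Add(Mul(-3, Rational(1, 4)), Mul(-3, Rational(-1, 5))), Rational(-1, 4)))) = Add(3, Mul(-1, Add(Add(Rational(-3, 4), Rational(3, 5)), Rational(-1, 4)))) = Add(3, Mul(-1, Add(Rational(-3, 20), Rational(-1, 4)))) = Add(3, Mul(-1, Rational(-2, 5))) = Add(3, Rational(2, 5)) = Rational(17, 5) ≈ 3.4000)
Mul(-75, C) = Mul(-75, Rational(17, 5)) = -255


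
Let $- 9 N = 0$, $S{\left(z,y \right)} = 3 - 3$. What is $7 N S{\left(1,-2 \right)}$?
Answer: $0$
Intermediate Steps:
$S{\left(z,y \right)} = 0$ ($S{\left(z,y \right)} = 3 - 3 = 0$)
$N = 0$ ($N = \left(- \frac{1}{9}\right) 0 = 0$)
$7 N S{\left(1,-2 \right)} = 7 \cdot 0 \cdot 0 = 0 \cdot 0 = 0$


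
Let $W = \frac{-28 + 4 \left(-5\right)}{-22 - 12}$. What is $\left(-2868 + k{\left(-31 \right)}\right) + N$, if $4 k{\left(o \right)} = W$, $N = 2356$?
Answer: $- \frac{8698}{17} \approx -511.65$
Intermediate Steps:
$W = \frac{24}{17}$ ($W = \frac{-28 - 20}{-34} = \left(-48\right) \left(- \frac{1}{34}\right) = \frac{24}{17} \approx 1.4118$)
$k{\left(o \right)} = \frac{6}{17}$ ($k{\left(o \right)} = \frac{1}{4} \cdot \frac{24}{17} = \frac{6}{17}$)
$\left(-2868 + k{\left(-31 \right)}\right) + N = \left(-2868 + \frac{6}{17}\right) + 2356 = - \frac{48750}{17} + 2356 = - \frac{8698}{17}$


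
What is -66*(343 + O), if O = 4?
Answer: -22902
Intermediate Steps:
-66*(343 + O) = -66*(343 + 4) = -66*347 = -22902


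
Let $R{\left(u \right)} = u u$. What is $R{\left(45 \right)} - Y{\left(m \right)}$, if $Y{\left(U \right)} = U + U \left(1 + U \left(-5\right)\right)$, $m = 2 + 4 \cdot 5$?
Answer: $4401$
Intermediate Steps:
$R{\left(u \right)} = u^{2}$
$m = 22$ ($m = 2 + 20 = 22$)
$Y{\left(U \right)} = U + U \left(1 - 5 U\right)$
$R{\left(45 \right)} - Y{\left(m \right)} = 45^{2} - 22 \left(2 - 110\right) = 2025 - 22 \left(2 - 110\right) = 2025 - 22 \left(-108\right) = 2025 - -2376 = 2025 + 2376 = 4401$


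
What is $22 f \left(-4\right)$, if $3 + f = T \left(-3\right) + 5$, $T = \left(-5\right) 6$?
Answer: $-8096$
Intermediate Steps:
$T = -30$
$f = 92$ ($f = -3 + \left(\left(-30\right) \left(-3\right) + 5\right) = -3 + \left(90 + 5\right) = -3 + 95 = 92$)
$22 f \left(-4\right) = 22 \cdot 92 \left(-4\right) = 2024 \left(-4\right) = -8096$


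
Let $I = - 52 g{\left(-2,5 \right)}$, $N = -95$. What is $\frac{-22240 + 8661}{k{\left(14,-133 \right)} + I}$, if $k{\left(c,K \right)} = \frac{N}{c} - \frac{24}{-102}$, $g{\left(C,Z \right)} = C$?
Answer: $- \frac{3231802}{23193} \approx -139.34$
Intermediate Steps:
$k{\left(c,K \right)} = \frac{4}{17} - \frac{95}{c}$ ($k{\left(c,K \right)} = - \frac{95}{c} - \frac{24}{-102} = - \frac{95}{c} - - \frac{4}{17} = - \frac{95}{c} + \frac{4}{17} = \frac{4}{17} - \frac{95}{c}$)
$I = 104$ ($I = \left(-52\right) \left(-2\right) = 104$)
$\frac{-22240 + 8661}{k{\left(14,-133 \right)} + I} = \frac{-22240 + 8661}{\left(\frac{4}{17} - \frac{95}{14}\right) + 104} = - \frac{13579}{\left(\frac{4}{17} - \frac{95}{14}\right) + 104} = - \frac{13579}{- \frac{1559}{238} + 104} = - \frac{13579}{\frac{23193}{238}} = \left(-13579\right) \frac{238}{23193} = - \frac{3231802}{23193}$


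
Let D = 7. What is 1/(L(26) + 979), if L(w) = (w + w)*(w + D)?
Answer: 1/2695 ≈ 0.00037106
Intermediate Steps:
L(w) = 2*w*(7 + w) (L(w) = (w + w)*(w + 7) = (2*w)*(7 + w) = 2*w*(7 + w))
1/(L(26) + 979) = 1/(2*26*(7 + 26) + 979) = 1/(2*26*33 + 979) = 1/(1716 + 979) = 1/2695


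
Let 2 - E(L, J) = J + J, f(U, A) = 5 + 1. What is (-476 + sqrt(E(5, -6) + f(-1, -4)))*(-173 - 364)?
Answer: 255612 - 1074*sqrt(5) ≈ 2.5321e+5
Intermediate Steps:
f(U, A) = 6
E(L, J) = 2 - 2*J (E(L, J) = 2 - (J + J) = 2 - 2*J)
(-476 + sqrt(E(5, -6) + f(-1, -4)))*(-173 - 364) = (-476 + sqrt((2 - 2*(-6)) + 6))*(-173 - 364) = (-476 + sqrt((2 + 12) + 6))*(-537) = (-476 + sqrt(14 + 6))*(-537) = (-476 + sqrt(20))*(-537) = (-476 + 2*sqrt(5))*(-537) = 255612 - 1074*sqrt(5)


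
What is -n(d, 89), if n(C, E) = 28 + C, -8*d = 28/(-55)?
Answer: -3087/110 ≈ -28.064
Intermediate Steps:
d = 7/110 (d = -7/(2*(-55)) = -7*(-1)/(2*55) = -1/8*(-28/55) = 7/110 ≈ 0.063636)
-n(d, 89) = -(28 + 7/110) = -1*3087/110 = -3087/110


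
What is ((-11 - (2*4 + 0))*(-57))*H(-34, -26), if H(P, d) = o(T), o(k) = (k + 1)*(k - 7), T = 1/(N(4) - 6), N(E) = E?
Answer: -16245/4 ≈ -4061.3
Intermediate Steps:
T = -½ (T = 1/(4 - 6) = 1/(-2) = -½ ≈ -0.50000)
o(k) = (1 + k)*(-7 + k)
H(P, d) = -15/4 (H(P, d) = -7 + (-½)² - 6*(-½) = -7 + ¼ + 3 = -15/4)
((-11 - (2*4 + 0))*(-57))*H(-34, -26) = ((-11 - (2*4 + 0))*(-57))*(-15/4) = ((-11 - (8 + 0))*(-57))*(-15/4) = ((-11 - 1*8)*(-57))*(-15/4) = ((-11 - 8)*(-57))*(-15/4) = -19*(-57)*(-15/4) = 1083*(-15/4) = -16245/4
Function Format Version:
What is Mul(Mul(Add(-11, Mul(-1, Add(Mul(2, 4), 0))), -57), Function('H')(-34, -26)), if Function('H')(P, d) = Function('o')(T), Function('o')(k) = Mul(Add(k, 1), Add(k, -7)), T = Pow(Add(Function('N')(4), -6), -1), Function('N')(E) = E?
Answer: Rational(-16245, 4) ≈ -4061.3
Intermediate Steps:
T = Rational(-1, 2) (T = Pow(Add(4, -6), -1) = Pow(-2, -1) = Rational(-1, 2) ≈ -0.50000)
Function('o')(k) = Mul(Add(1, k), Add(-7, k))
Function('H')(P, d) = Rational(-15, 4) (Function('H')(P, d) = Add(-7, Pow(Rational(-1, 2), 2), Mul(-6, Rational(-1, 2))) = Add(-7, Rational(1, 4), 3) = Rational(-15, 4))
Mul(Mul(Add(-11, Mul(-1, Add(Mul(2, 4), 0))), -57), Function('H')(-34, -26)) = Mul(Mul(Add(-11, Mul(-1, Add(Mul(2, 4), 0))), -57), Rational(-15, 4)) = Mul(Mul(Add(-11, Mul(-1, Add(8, 0))), -57), Rational(-15, 4)) = Mul(Mul(Add(-11, Mul(-1, 8)), -57), Rational(-15, 4)) = Mul(Mul(Add(-11, -8), -57), Rational(-15, 4)) = Mul(Mul(-19, -57), Rational(-15, 4)) = Mul(1083, Rational(-15, 4)) = Rational(-16245, 4)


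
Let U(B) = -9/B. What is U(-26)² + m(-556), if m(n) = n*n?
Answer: 208976017/676 ≈ 3.0914e+5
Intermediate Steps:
m(n) = n²
U(-26)² + m(-556) = (-9/(-26))² + (-556)² = (-9*(-1/26))² + 309136 = (9/26)² + 309136 = 81/676 + 309136 = 208976017/676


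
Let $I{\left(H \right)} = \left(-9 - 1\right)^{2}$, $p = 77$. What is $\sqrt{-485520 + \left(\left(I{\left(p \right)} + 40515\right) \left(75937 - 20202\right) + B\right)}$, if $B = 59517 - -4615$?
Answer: $\sqrt{2263255637} \approx 47574.0$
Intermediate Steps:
$B = 64132$ ($B = 59517 + 4615 = 64132$)
$I{\left(H \right)} = 100$ ($I{\left(H \right)} = \left(-10\right)^{2} = 100$)
$\sqrt{-485520 + \left(\left(I{\left(p \right)} + 40515\right) \left(75937 - 20202\right) + B\right)} = \sqrt{-485520 + \left(\left(100 + 40515\right) \left(75937 - 20202\right) + 64132\right)} = \sqrt{-485520 + \left(40615 \cdot 55735 + 64132\right)} = \sqrt{-485520 + \left(2263677025 + 64132\right)} = \sqrt{-485520 + 2263741157} = \sqrt{2263255637}$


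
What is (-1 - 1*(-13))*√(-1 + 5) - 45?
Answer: -21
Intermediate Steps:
(-1 - 1*(-13))*√(-1 + 5) - 45 = (-1 + 13)*√4 - 45 = 12*2 - 45 = 24 - 45 = -21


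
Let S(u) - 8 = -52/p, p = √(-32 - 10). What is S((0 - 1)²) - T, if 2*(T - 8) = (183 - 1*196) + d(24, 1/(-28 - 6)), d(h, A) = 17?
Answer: -2 + 26*I*√42/21 ≈ -2.0 + 8.0238*I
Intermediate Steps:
p = I*√42 (p = √(-42) = I*√42 ≈ 6.4807*I)
S(u) = 8 + 26*I*√42/21 (S(u) = 8 - 52*(-I*√42/42) = 8 - (-26)*I*√42/21 = 8 + 26*I*√42/21)
T = 10 (T = 8 + ((183 - 1*196) + 17)/2 = 8 + ((183 - 196) + 17)/2 = 8 + (-13 + 17)/2 = 8 + (½)*4 = 8 + 2 = 10)
S((0 - 1)²) - T = (8 + 26*I*√42/21) - 1*10 = (8 + 26*I*√42/21) - 10 = -2 + 26*I*√42/21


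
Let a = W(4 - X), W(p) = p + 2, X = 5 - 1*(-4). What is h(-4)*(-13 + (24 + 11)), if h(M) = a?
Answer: -66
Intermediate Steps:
X = 9 (X = 5 + 4 = 9)
W(p) = 2 + p
a = -3 (a = 2 + (4 - 1*9) = 2 + (4 - 9) = 2 - 5 = -3)
h(M) = -3
h(-4)*(-13 + (24 + 11)) = -3*(-13 + (24 + 11)) = -3*(-13 + 35) = -3*22 = -66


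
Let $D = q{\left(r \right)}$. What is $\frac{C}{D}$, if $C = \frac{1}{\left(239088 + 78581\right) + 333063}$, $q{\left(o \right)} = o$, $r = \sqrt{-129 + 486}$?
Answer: $\frac{\sqrt{357}}{232311324} \approx 8.1332 \cdot 10^{-8}$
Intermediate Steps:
$r = \sqrt{357} \approx 18.894$
$D = \sqrt{357} \approx 18.894$
$C = \frac{1}{650732}$ ($C = \frac{1}{317669 + 333063} = \frac{1}{650732} \approx 1.5367 \cdot 10^{-6}$)
$\frac{C}{D} = \frac{1}{650732 \sqrt{357}} = \frac{\frac{1}{357} \sqrt{357}}{650732} = \frac{\sqrt{357}}{232311324}$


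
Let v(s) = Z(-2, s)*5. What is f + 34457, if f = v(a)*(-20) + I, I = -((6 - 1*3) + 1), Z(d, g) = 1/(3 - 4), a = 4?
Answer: 34553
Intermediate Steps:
Z(d, g) = -1 (Z(d, g) = 1/(-1) = -1)
v(s) = -5 (v(s) = -1*5 = -5)
I = -4 (I = -((6 - 3) + 1) = -(3 + 1) = -1*4 = -4)
f = 96 (f = -5*(-20) - 4 = 100 - 4 = 96)
f + 34457 = 96 + 34457 = 34553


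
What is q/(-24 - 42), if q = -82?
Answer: 41/33 ≈ 1.2424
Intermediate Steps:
q/(-24 - 42) = -82/(-24 - 42) = -82/(-66) = -82*(-1/66) = 41/33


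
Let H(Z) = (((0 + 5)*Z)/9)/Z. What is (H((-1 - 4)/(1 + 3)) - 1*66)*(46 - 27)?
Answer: -11191/9 ≈ -1243.4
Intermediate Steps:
H(Z) = 5/9 (H(Z) = ((5*Z)*(⅑))/Z = (5*Z/9)/Z = 5/9)
(H((-1 - 4)/(1 + 3)) - 1*66)*(46 - 27) = (5/9 - 1*66)*(46 - 27) = (5/9 - 66)*19 = -589/9*19 = -11191/9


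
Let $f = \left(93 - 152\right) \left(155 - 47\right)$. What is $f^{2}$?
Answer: $40602384$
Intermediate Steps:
$f = -6372$ ($f = \left(-59\right) 108 = -6372$)
$f^{2} = \left(-6372\right)^{2} = 40602384$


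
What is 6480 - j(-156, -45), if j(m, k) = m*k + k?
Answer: -495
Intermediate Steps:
j(m, k) = k + k*m (j(m, k) = k*m + k = k + k*m)
6480 - j(-156, -45) = 6480 - (-45)*(1 - 156) = 6480 - (-45)*(-155) = 6480 - 1*6975 = 6480 - 6975 = -495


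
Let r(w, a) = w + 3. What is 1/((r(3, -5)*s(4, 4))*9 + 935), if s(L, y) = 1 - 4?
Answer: 1/773 ≈ 0.0012937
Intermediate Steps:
s(L, y) = -3
r(w, a) = 3 + w
1/((r(3, -5)*s(4, 4))*9 + 935) = 1/(((3 + 3)*(-3))*9 + 935) = 1/((6*(-3))*9 + 935) = 1/(-18*9 + 935) = 1/(-162 + 935) = 1/773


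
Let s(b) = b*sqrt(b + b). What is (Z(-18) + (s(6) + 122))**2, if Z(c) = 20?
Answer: 20596 + 3408*sqrt(3) ≈ 26499.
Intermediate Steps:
s(b) = sqrt(2)*b**(3/2) (s(b) = b*sqrt(2*b) = b*(sqrt(2)*sqrt(b)) = sqrt(2)*b**(3/2))
(Z(-18) + (s(6) + 122))**2 = (20 + (sqrt(2)*6**(3/2) + 122))**2 = (20 + (sqrt(2)*(6*sqrt(6)) + 122))**2 = (20 + (12*sqrt(3) + 122))**2 = (20 + (122 + 12*sqrt(3)))**2 = (142 + 12*sqrt(3))**2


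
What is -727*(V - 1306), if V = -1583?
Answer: 2100303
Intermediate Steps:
-727*(V - 1306) = -727*(-1583 - 1306) = -727*(-2889) = 2100303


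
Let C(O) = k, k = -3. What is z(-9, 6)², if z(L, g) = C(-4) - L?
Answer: 36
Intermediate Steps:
C(O) = -3
z(L, g) = -3 - L
z(-9, 6)² = (-3 - 1*(-9))² = (-3 + 9)² = 6² = 36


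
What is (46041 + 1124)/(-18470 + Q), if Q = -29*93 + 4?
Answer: -47165/21163 ≈ -2.2287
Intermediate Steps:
Q = -2693 (Q = -2697 + 4 = -2693)
(46041 + 1124)/(-18470 + Q) = (46041 + 1124)/(-18470 - 2693) = 47165/(-21163) = 47165*(-1/21163) = -47165/21163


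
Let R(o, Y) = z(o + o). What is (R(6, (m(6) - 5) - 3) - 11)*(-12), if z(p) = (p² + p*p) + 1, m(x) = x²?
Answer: -3336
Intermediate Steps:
z(p) = 1 + 2*p² (z(p) = (p² + p²) + 1 = 2*p² + 1 = 1 + 2*p²)
R(o, Y) = 1 + 8*o² (R(o, Y) = 1 + 2*(o + o)² = 1 + 2*(2*o)² = 1 + 2*(4*o²) = 1 + 8*o²)
(R(6, (m(6) - 5) - 3) - 11)*(-12) = ((1 + 8*6²) - 11)*(-12) = ((1 + 8*36) - 11)*(-12) = ((1 + 288) - 11)*(-12) = (289 - 11)*(-12) = 278*(-12) = -3336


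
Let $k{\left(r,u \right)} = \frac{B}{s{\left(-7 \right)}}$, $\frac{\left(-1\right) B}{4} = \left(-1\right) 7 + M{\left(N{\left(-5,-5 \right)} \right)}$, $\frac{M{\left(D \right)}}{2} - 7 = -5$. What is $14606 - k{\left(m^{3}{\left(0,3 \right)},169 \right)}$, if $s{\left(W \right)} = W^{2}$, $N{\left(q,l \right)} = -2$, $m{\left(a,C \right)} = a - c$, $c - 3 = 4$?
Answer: $\frac{715682}{49} \approx 14606.0$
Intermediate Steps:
$c = 7$ ($c = 3 + 4 = 7$)
$m{\left(a,C \right)} = -7 + a$ ($m{\left(a,C \right)} = a - 7 = -7 + a$)
$M{\left(D \right)} = 4$ ($M{\left(D \right)} = 14 + 2 \left(-5\right) = 14 - 10 = 4$)
$B = 12$ ($B = - 4 \left(\left(-1\right) 7 + 4\right) = - 4 \left(-7 + 4\right) = \left(-4\right) \left(-3\right) = 12$)
$k{\left(r,u \right)} = \frac{12}{49}$ ($k{\left(r,u \right)} = \frac{12}{\left(-7\right)^{2}} = \frac{12}{49}$)
$14606 - k{\left(m^{3}{\left(0,3 \right)},169 \right)} = 14606 - \frac{12}{49} = \frac{715682}{49}$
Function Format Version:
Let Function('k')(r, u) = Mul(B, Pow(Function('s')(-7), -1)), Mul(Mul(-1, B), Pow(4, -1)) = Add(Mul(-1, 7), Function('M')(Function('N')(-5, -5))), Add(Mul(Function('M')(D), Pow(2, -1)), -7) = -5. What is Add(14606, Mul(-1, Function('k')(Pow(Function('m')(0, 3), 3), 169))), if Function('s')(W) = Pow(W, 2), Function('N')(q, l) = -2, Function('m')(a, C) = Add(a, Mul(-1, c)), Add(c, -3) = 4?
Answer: Rational(715682, 49) ≈ 14606.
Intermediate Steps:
c = 7 (c = Add(3, 4) = 7)
Function('m')(a, C) = Add(-7, a) (Function('m')(a, C) = Add(a, Mul(-1, 7)) = Add(a, -7) = Add(-7, a))
Function('M')(D) = 4 (Function('M')(D) = Add(14, Mul(2, -5)) = Add(14, -10) = 4)
B = 12 (B = Mul(-4, Add(Mul(-1, 7), 4)) = Mul(-4, Add(-7, 4)) = Mul(-4, -3) = 12)
Function('k')(r, u) = Rational(12, 49) (Function('k')(r, u) = Mul(12, Pow(Pow(-7, 2), -1)) = Mul(12, Pow(49, -1)) = Mul(12, Rational(1, 49)) = Rational(12, 49))
Add(14606, Mul(-1, Function('k')(Pow(Function('m')(0, 3), 3), 169))) = Add(14606, Mul(-1, Rational(12, 49))) = Add(14606, Rational(-12, 49)) = Rational(715682, 49)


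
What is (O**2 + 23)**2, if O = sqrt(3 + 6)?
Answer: 1024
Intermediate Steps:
O = 3 (O = sqrt(9) = 3)
(O**2 + 23)**2 = (3**2 + 23)**2 = (9 + 23)**2 = 32**2 = 1024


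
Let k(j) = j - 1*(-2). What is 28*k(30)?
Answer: 896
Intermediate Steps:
k(j) = 2 + j (k(j) = j + 2 = 2 + j)
28*k(30) = 28*(2 + 30) = 28*32 = 896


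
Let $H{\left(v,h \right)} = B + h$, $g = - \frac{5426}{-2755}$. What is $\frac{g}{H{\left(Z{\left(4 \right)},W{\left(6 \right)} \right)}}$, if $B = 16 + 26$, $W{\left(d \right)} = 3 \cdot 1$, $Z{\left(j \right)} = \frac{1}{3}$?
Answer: $\frac{5426}{123975} \approx 0.043767$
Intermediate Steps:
$Z{\left(j \right)} = \frac{1}{3}$
$g = \frac{5426}{2755}$ ($g = \left(-5426\right) \left(- \frac{1}{2755}\right) = \frac{5426}{2755} \approx 1.9695$)
$W{\left(d \right)} = 3$
$B = 42$
$H{\left(v,h \right)} = 42 + h$
$\frac{g}{H{\left(Z{\left(4 \right)},W{\left(6 \right)} \right)}} = \frac{5426}{2755 \left(42 + 3\right)} = \frac{5426}{2755 \cdot 45} = \frac{5426}{2755} \cdot \frac{1}{45} = \frac{5426}{123975}$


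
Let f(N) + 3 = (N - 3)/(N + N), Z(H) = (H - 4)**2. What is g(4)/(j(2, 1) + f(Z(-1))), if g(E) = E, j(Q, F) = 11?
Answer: 100/211 ≈ 0.47393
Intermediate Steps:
Z(H) = (-4 + H)**2
f(N) = -3 + (-3 + N)/(2*N) (f(N) = -3 + (N - 3)/(N + N) = -3 + (-3 + N)/((2*N)) = -3 + (-3 + N)*(1/(2*N)) = -3 + (-3 + N)/(2*N))
g(4)/(j(2, 1) + f(Z(-1))) = 4/(11 + (-3 - 5*(-4 - 1)**2)/(2*((-4 - 1)**2))) = 4/(11 + (-3 - 5*(-5)**2)/(2*((-5)**2))) = 4/(11 + (1/2)*(-3 - 5*25)/25) = 4/(11 + (1/2)*(1/25)*(-3 - 125)) = 4/(11 + (1/2)*(1/25)*(-128)) = 4/(11 - 64/25) = 4/(211/25) = 4*(25/211) = 100/211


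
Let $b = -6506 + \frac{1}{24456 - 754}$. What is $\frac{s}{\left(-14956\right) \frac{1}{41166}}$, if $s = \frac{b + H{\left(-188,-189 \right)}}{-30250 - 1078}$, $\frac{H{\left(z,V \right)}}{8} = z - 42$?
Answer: $- \frac{4071665067453}{5552686122368} \approx -0.73328$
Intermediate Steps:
$H{\left(z,V \right)} = -336 + 8 z$ ($H{\left(z,V \right)} = 8 \left(z - 42\right) = 8 \left(-42 + z\right) = -336 + 8 z$)
$b = - \frac{154205211}{23702}$ ($b = -6506 + \frac{1}{23702} = - \frac{154205211}{23702} \approx -6506.0$)
$s = \frac{197816891}{742536256}$ ($s = \frac{- \frac{154205211}{23702} + \left(-336 + 8 \left(-188\right)\right)}{-30250 - 1078} = \frac{- \frac{154205211}{23702} - 1840}{-31328} = \left(- \frac{154205211}{23702} - 1840\right) \left(- \frac{1}{31328}\right) = \left(- \frac{197816891}{23702}\right) \left(- \frac{1}{31328}\right) = \frac{197816891}{742536256} \approx 0.26641$)
$\frac{s}{\left(-14956\right) \frac{1}{41166}} = \frac{197816891}{742536256 \left(- \frac{14956}{41166}\right)} = \frac{197816891}{742536256 \left(\left(-14956\right) \frac{1}{41166}\right)} = \frac{197816891}{742536256 \left(- \frac{7478}{20583}\right)} = \frac{197816891}{742536256} \left(- \frac{20583}{7478}\right) = - \frac{4071665067453}{5552686122368}$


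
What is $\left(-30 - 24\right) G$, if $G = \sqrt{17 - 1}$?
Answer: $-216$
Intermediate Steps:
$G = 4$ ($G = \sqrt{16} = 4$)
$\left(-30 - 24\right) G = \left(-30 - 24\right) 4 = \left(-54\right) 4 = -216$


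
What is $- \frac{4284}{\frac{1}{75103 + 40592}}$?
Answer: $-495637380$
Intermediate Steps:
$- \frac{4284}{\frac{1}{75103 + 40592}} = - \frac{4284}{\frac{1}{115695}} = - 4284 \frac{1}{\frac{1}{115695}} = \left(-4284\right) 115695 = -495637380$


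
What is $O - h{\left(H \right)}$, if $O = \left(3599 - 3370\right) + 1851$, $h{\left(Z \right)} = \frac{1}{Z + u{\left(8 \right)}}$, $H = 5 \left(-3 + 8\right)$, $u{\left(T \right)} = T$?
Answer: $\frac{68639}{33} \approx 2080.0$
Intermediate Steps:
$H = 25$ ($H = 5 \cdot 5 = 25$)
$h{\left(Z \right)} = \frac{1}{8 + Z}$ ($h{\left(Z \right)} = \frac{1}{Z + 8} = \frac{1}{8 + Z}$)
$O = 2080$ ($O = 229 + 1851 = 2080$)
$O - h{\left(H \right)} = 2080 - \frac{1}{8 + 25} = 2080 - \frac{1}{33} = \frac{68639}{33}$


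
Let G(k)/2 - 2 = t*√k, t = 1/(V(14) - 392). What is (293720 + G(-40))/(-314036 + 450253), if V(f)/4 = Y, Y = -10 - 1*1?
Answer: 293724/136217 - I*√10/14847653 ≈ 2.1563 - 2.1298e-7*I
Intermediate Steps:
Y = -11 (Y = -10 - 1 = -11)
V(f) = -44 (V(f) = 4*(-11) = -44)
t = -1/436 (t = 1/(-44 - 392) = 1/(-436) = -1/436 ≈ -0.0022936)
G(k) = 4 - √k/218 (G(k) = 4 + 2*(-√k/436) = 4 - √k/218)
(293720 + G(-40))/(-314036 + 450253) = (293720 + (4 - I*√10/109))/(-314036 + 450253) = (293720 + (4 - I*√10/109))/136217 = (293720 + (4 - I*√10/109))*(1/136217) = (293724 - I*√10/109)*(1/136217) = 293724/136217 - I*√10/14847653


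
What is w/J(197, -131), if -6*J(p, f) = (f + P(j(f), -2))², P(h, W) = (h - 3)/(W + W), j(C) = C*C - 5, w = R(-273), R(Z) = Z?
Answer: 26208/312476329 ≈ 8.3872e-5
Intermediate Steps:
w = -273
j(C) = -5 + C² (j(C) = C² - 5 = -5 + C²)
P(h, W) = (-3 + h)/(2*W) (P(h, W) = (-3 + h)/((2*W)) = (-3 + h)*(1/(2*W)) = (-3 + h)/(2*W))
J(p, f) = -(2 + f - f²/4)²/6 (J(p, f) = -(f + (½)*(-3 + (-5 + f²))/(-2))²/6 = -(f + (½)*(-½)*(-8 + f²))²/6 = -(f + (2 - f²/4))²/6 = -(2 + f - f²/4)²/6)
w/J(197, -131) = -273*(-96/(8 - 1*(-131)² + 4*(-131))²) = -273*(-96/(8 - 1*17161 - 524)²) = -273*(-96/(8 - 17161 - 524)²) = -273/((-1/96*(-17677)²)) = -273/((-1/96*312476329)) = -273/(-312476329/96) = -273*(-96/312476329) = 26208/312476329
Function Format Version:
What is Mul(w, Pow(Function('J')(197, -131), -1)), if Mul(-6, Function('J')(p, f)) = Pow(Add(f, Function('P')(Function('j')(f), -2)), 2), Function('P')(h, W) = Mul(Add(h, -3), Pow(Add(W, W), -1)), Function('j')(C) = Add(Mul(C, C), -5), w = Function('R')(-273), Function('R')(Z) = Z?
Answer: Rational(26208, 312476329) ≈ 8.3872e-5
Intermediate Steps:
w = -273
Function('j')(C) = Add(-5, Pow(C, 2)) (Function('j')(C) = Add(Pow(C, 2), -5) = Add(-5, Pow(C, 2)))
Function('P')(h, W) = Mul(Rational(1, 2), Pow(W, -1), Add(-3, h)) (Function('P')(h, W) = Mul(Add(-3, h), Pow(Mul(2, W), -1)) = Mul(Add(-3, h), Mul(Rational(1, 2), Pow(W, -1))) = Mul(Rational(1, 2), Pow(W, -1), Add(-3, h)))
Function('J')(p, f) = Mul(Rational(-1, 6), Pow(Add(2, f, Mul(Rational(-1, 4), Pow(f, 2))), 2)) (Function('J')(p, f) = Mul(Rational(-1, 6), Pow(Add(f, Mul(Rational(1, 2), Pow(-2, -1), Add(-3, Add(-5, Pow(f, 2))))), 2)) = Mul(Rational(-1, 6), Pow(Add(f, Mul(Rational(1, 2), Rational(-1, 2), Add(-8, Pow(f, 2)))), 2)) = Mul(Rational(-1, 6), Pow(Add(f, Add(2, Mul(Rational(-1, 4), Pow(f, 2)))), 2)) = Mul(Rational(-1, 6), Pow(Add(2, f, Mul(Rational(-1, 4), Pow(f, 2))), 2)))
Mul(w, Pow(Function('J')(197, -131), -1)) = Mul(-273, Pow(Mul(Rational(-1, 96), Pow(Add(8, Mul(-1, Pow(-131, 2)), Mul(4, -131)), 2)), -1)) = Mul(-273, Pow(Mul(Rational(-1, 96), Pow(Add(8, Mul(-1, 17161), -524), 2)), -1)) = Mul(-273, Pow(Mul(Rational(-1, 96), Pow(Add(8, -17161, -524), 2)), -1)) = Mul(-273, Pow(Mul(Rational(-1, 96), Pow(-17677, 2)), -1)) = Mul(-273, Pow(Mul(Rational(-1, 96), 312476329), -1)) = Mul(-273, Pow(Rational(-312476329, 96), -1)) = Mul(-273, Rational(-96, 312476329)) = Rational(26208, 312476329)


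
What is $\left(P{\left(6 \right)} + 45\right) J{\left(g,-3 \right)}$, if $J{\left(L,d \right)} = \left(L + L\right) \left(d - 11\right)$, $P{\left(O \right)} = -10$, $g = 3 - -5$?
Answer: $-7840$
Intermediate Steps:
$g = 8$ ($g = 3 + 5 = 8$)
$J{\left(L,d \right)} = 2 L \left(-11 + d\right)$
$\left(P{\left(6 \right)} + 45\right) J{\left(g,-3 \right)} = \left(-10 + 45\right) 2 \cdot 8 \left(-11 - 3\right) = 35 \cdot 2 \cdot 8 \left(-14\right) = 35 \left(-224\right) = -7840$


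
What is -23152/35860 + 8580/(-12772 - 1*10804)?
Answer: -53344397/52839710 ≈ -1.0096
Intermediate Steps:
-23152/35860 + 8580/(-12772 - 1*10804) = -23152*1/35860 + 8580/(-12772 - 10804) = -5788/8965 + 8580/(-23576) = -5788/8965 + 8580*(-1/23576) = -5788/8965 - 2145/5894 = -53344397/52839710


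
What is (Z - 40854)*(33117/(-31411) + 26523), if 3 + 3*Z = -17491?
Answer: -38892656522272/31411 ≈ -1.2382e+9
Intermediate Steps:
Z = -17494/3 (Z = -1 + (1/3)*(-17491) = -1 - 17491/3 = -17494/3 ≈ -5831.3)
(Z - 40854)*(33117/(-31411) + 26523) = (-17494/3 - 40854)*(33117/(-31411) + 26523) = -140056*(33117*(-1/31411) + 26523)/3 = -140056*(-33117/31411 + 26523)/3 = -140056/3*833080836/31411 = -38892656522272/31411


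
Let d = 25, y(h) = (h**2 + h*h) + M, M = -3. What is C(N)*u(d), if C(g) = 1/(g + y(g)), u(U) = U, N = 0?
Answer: -25/3 ≈ -8.3333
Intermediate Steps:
y(h) = -3 + 2*h**2 (y(h) = (h**2 + h*h) - 3 = (h**2 + h**2) - 3 = 2*h**2 - 3 = -3 + 2*h**2)
C(g) = 1/(-3 + g + 2*g**2) (C(g) = 1/(g + (-3 + 2*g**2)) = 1/(-3 + g + 2*g**2))
C(N)*u(d) = 25/(-3 + 0 + 2*0**2) = 25/(-3 + 0 + 2*0) = 25/(-3 + 0 + 0) = 25/(-3) = -1/3*25 = -25/3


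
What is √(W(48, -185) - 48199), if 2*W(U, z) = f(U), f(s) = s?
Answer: 5*I*√1927 ≈ 219.49*I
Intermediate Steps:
W(U, z) = U/2
√(W(48, -185) - 48199) = √((½)*48 - 48199) = √(24 - 48199) = √(-48175) = 5*I*√1927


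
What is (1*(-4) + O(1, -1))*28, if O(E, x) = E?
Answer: -84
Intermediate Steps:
(1*(-4) + O(1, -1))*28 = (1*(-4) + 1)*28 = (-4 + 1)*28 = -3*28 = -84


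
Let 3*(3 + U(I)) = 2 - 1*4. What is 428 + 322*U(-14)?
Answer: -2258/3 ≈ -752.67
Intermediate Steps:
U(I) = -11/3 (U(I) = -3 + (2 - 1*4)/3 = -3 + (2 - 4)/3 = -3 + (⅓)*(-2) = -3 - ⅔ = -11/3)
428 + 322*U(-14) = 428 + 322*(-11/3) = 428 - 3542/3 = -2258/3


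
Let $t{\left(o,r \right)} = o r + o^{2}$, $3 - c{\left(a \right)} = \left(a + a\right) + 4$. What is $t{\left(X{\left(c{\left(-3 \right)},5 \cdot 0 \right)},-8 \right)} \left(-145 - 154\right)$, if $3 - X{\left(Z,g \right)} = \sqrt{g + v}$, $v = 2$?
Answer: $3887 - 598 \sqrt{2} \approx 3041.3$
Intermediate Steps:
$c{\left(a \right)} = -1 - 2 a$ ($c{\left(a \right)} = 3 - \left(\left(a + a\right) + 4\right) = 3 - \left(2 a + 4\right) = 3 - \left(4 + 2 a\right) = -1 - 2 a$)
$X{\left(Z,g \right)} = 3 - \sqrt{2 + g}$ ($X{\left(Z,g \right)} = 3 - \sqrt{g + 2} = 3 - \sqrt{2 + g}$)
$t{\left(o,r \right)} = o^{2} + o r$
$t{\left(X{\left(c{\left(-3 \right)},5 \cdot 0 \right)},-8 \right)} \left(-145 - 154\right) = \left(3 - \sqrt{2 + 5 \cdot 0}\right) \left(\left(3 - \sqrt{2 + 5 \cdot 0}\right) - 8\right) \left(-145 - 154\right) = \left(3 - \sqrt{2 + 0}\right) \left(\left(3 - \sqrt{2 + 0}\right) - 8\right) \left(-299\right) = \left(3 - \sqrt{2}\right) \left(\left(3 - \sqrt{2}\right) - 8\right) \left(-299\right) = \left(3 - \sqrt{2}\right) \left(-5 - \sqrt{2}\right) \left(-299\right) = \left(-5 - \sqrt{2}\right) \left(3 - \sqrt{2}\right) \left(-299\right) = - 299 \left(-5 - \sqrt{2}\right) \left(3 - \sqrt{2}\right)$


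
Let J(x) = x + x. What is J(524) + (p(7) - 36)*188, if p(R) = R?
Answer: -4404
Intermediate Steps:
J(x) = 2*x
J(524) + (p(7) - 36)*188 = 2*524 + (7 - 36)*188 = 1048 - 29*188 = 1048 - 5452 = -4404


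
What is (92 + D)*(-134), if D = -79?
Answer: -1742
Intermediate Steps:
(92 + D)*(-134) = (92 - 79)*(-134) = 13*(-134) = -1742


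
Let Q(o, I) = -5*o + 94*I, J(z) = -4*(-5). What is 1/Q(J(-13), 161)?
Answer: 1/15034 ≈ 6.6516e-5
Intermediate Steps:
J(z) = 20
1/Q(J(-13), 161) = 1/(-5*20 + 94*161) = 1/(-100 + 15134) = 1/15034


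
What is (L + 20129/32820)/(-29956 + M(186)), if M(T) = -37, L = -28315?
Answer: 929278171/984370260 ≈ 0.94403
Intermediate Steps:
(L + 20129/32820)/(-29956 + M(186)) = (-28315 + 20129/32820)/(-29956 - 37) = (-28315 + 20129*(1/32820))/(-29993) = (-28315 + 20129/32820)*(-1/29993) = -929278171/32820*(-1/29993) = 929278171/984370260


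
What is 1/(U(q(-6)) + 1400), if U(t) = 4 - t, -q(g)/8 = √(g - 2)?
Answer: 351/492932 - I*√2/123233 ≈ 0.00071207 - 1.1476e-5*I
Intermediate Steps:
q(g) = -8*√(-2 + g) (q(g) = -8*√(g - 2) = -8*√(-2 + g))
1/(U(q(-6)) + 1400) = 1/((4 - (-8)*√(-2 - 6)) + 1400) = 1/((4 - (-8)*√(-8)) + 1400) = 1/((4 - (-8)*2*I*√2) + 1400) = 1/((4 - (-16)*I*√2) + 1400) = 1/((4 + 16*I*√2) + 1400) = 1/(1404 + 16*I*√2)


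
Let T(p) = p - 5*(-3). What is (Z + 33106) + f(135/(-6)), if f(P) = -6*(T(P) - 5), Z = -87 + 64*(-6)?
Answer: 32710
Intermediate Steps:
T(p) = 15 + p (T(p) = p + 15 = 15 + p)
Z = -471 (Z = -87 - 384 = -471)
f(P) = -60 - 6*P (f(P) = -6*((15 + P) - 5) = -6*(10 + P) = -60 - 6*P)
(Z + 33106) + f(135/(-6)) = (-471 + 33106) + (-60 - 810/(-6)) = 32635 + (-60 - 810*(-1)/6) = 32635 + (-60 - 6*(-45/2)) = 32635 + (-60 + 135) = 32635 + 75 = 32710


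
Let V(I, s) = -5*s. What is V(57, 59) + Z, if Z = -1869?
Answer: -2164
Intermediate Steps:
V(57, 59) + Z = -5*59 - 1869 = -295 - 1869 = -2164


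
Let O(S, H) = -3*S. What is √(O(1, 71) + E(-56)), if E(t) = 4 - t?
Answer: √57 ≈ 7.5498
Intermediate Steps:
√(O(1, 71) + E(-56)) = √(-3*1 + (4 - 1*(-56))) = √(-3 + (4 + 56)) = √(-3 + 60) = √57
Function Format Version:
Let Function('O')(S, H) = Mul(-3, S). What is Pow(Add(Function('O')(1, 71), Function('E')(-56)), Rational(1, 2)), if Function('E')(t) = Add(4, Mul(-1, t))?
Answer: Pow(57, Rational(1, 2)) ≈ 7.5498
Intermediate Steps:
Pow(Add(Function('O')(1, 71), Function('E')(-56)), Rational(1, 2)) = Pow(Add(Mul(-3, 1), Add(4, Mul(-1, -56))), Rational(1, 2)) = Pow(Add(-3, Add(4, 56)), Rational(1, 2)) = Pow(Add(-3, 60), Rational(1, 2)) = Pow(57, Rational(1, 2))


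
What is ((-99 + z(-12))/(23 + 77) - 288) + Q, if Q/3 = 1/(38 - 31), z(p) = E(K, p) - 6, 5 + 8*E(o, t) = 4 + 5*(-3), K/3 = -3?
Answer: -202049/700 ≈ -288.64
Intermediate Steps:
K = -9 (K = 3*(-3) = -9)
E(o, t) = -2 (E(o, t) = -5/8 + (4 + 5*(-3))/8 = -5/8 + (4 - 15)/8 = -5/8 + (1/8)*(-11) = -5/8 - 11/8 = -2)
z(p) = -8 (z(p) = -2 - 6 = -8)
Q = 3/7 (Q = 3/(38 - 31) = 3/7 ≈ 0.42857)
((-99 + z(-12))/(23 + 77) - 288) + Q = ((-99 - 8)/(23 + 77) - 288) + 3/7 = (-107/100 - 288) + 3/7 = -28907/100 + 3/7 = -202049/700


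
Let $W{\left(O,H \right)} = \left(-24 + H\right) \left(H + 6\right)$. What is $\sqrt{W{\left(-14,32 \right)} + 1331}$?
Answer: $\sqrt{1635} \approx 40.435$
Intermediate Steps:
$W{\left(O,H \right)} = \left(-24 + H\right) \left(6 + H\right)$
$\sqrt{W{\left(-14,32 \right)} + 1331} = \sqrt{\left(-144 + 32^{2} - 576\right) + 1331} = \sqrt{\left(-144 + 1024 - 576\right) + 1331} = \sqrt{304 + 1331} = \sqrt{1635}$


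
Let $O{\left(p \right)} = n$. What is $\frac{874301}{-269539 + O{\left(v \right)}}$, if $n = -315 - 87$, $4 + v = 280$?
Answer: $- \frac{874301}{269941} \approx -3.2389$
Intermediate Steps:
$v = 276$ ($v = -4 + 280 = 276$)
$n = -402$ ($n = -315 - 87 = -402$)
$O{\left(p \right)} = -402$
$\frac{874301}{-269539 + O{\left(v \right)}} = \frac{874301}{-269539 - 402} = \frac{874301}{-269941} = 874301 \left(- \frac{1}{269941}\right) = - \frac{874301}{269941}$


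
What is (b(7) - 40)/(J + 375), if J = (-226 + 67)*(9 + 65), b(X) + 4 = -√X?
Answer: 44/11391 + √7/11391 ≈ 0.0040950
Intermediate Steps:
b(X) = -4 - √X
J = -11766 (J = -159*74 = -11766)
(b(7) - 40)/(J + 375) = ((-4 - √7) - 40)/(-11766 + 375) = (-44 - √7)/(-11391) = (-44 - √7)*(-1/11391) = 44/11391 + √7/11391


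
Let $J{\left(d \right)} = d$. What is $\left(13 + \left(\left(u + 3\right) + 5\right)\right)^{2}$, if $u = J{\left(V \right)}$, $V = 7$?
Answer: $784$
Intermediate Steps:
$u = 7$
$\left(13 + \left(\left(u + 3\right) + 5\right)\right)^{2} = \left(13 + \left(\left(7 + 3\right) + 5\right)\right)^{2} = \left(13 + \left(10 + 5\right)\right)^{2} = \left(13 + 15\right)^{2} = 28^{2} = 784$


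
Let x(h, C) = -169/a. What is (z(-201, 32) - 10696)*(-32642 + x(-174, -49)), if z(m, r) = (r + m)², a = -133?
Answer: -77555841705/133 ≈ -5.8313e+8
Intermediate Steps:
x(h, C) = 169/133 (x(h, C) = -169/(-133) = -169*(-1/133) = 169/133)
z(m, r) = (m + r)²
(z(-201, 32) - 10696)*(-32642 + x(-174, -49)) = ((-201 + 32)² - 10696)*(-32642 + 169/133) = ((-169)² - 10696)*(-4341217/133) = (28561 - 10696)*(-4341217/133) = 17865*(-4341217/133) = -77555841705/133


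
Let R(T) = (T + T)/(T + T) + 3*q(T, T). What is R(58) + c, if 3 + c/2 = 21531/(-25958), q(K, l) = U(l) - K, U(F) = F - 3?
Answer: -203237/12979 ≈ -15.659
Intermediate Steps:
U(F) = -3 + F
q(K, l) = -3 + l - K (q(K, l) = (-3 + l) - K = -3 + l - K)
c = -99405/12979 (c = -6 + 2*(21531/(-25958)) = -6 + 2*(21531*(-1/25958)) = -6 + 2*(-21531/25958) = -6 - 21531/12979 = -99405/12979 ≈ -7.6589)
R(T) = -8 (R(T) = (T + T)/(T + T) + 3*(-3 + T - T) = (2*T)/((2*T)) + 3*(-3) = (2*T)*(1/(2*T)) - 9 = 1 - 9 = -8)
R(58) + c = -8 - 99405/12979 = -203237/12979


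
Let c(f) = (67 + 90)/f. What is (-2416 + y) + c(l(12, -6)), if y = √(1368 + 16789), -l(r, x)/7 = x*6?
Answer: -608675/252 + √18157 ≈ -2280.6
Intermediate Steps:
l(r, x) = -42*x (l(r, x) = -7*x*6 = -42*x)
y = √18157 ≈ 134.75
c(f) = 157/f
(-2416 + y) + c(l(12, -6)) = (-2416 + √18157) + 157/((-42*(-6))) = (-2416 + √18157) + 157/252 = -608675/252 + √18157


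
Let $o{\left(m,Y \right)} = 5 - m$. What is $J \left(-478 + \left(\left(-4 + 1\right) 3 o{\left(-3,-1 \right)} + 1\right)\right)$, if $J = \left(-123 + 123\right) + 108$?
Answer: $-59292$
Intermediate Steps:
$J = 108$ ($J = 0 + 108 = 108$)
$J \left(-478 + \left(\left(-4 + 1\right) 3 o{\left(-3,-1 \right)} + 1\right)\right) = 108 \left(-478 + \left(\left(-4 + 1\right) 3 \left(5 - -3\right) + 1\right)\right) = 108 \left(-478 + \left(\left(-3\right) 3 \left(5 + 3\right) + 1\right)\right) = 108 \left(-478 + \left(\left(-9\right) 8 + 1\right)\right) = 108 \left(-478 + \left(-72 + 1\right)\right) = 108 \left(-478 - 71\right) = 108 \left(-549\right) = -59292$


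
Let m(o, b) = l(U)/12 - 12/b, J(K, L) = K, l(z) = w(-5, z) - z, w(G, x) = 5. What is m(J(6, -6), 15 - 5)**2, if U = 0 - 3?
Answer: 64/225 ≈ 0.28444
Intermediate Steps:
U = -3
l(z) = 5 - z
m(o, b) = 2/3 - 12/b (m(o, b) = (5 - 1*(-3))/12 - 12/b = (5 + 3)*(1/12) - 12/b = 8*(1/12) - 12/b = 2/3 - 12/b)
m(J(6, -6), 15 - 5)**2 = (2/3 - 12/(15 - 5))**2 = (2/3 - 12/10)**2 = (2/3 - 12*1/10)**2 = (2/3 - 6/5)**2 = (-8/15)**2 = 64/225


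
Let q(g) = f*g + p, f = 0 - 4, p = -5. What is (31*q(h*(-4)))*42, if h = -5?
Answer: -110670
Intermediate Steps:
f = -4
q(g) = -5 - 4*g (q(g) = -4*g - 5 = -5 - 4*g)
(31*q(h*(-4)))*42 = (31*(-5 - (-20)*(-4)))*42 = (31*(-5 - 4*20))*42 = (31*(-5 - 80))*42 = (31*(-85))*42 = -2635*42 = -110670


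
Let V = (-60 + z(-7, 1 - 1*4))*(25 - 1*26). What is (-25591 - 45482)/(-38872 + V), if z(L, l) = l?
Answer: 71073/38809 ≈ 1.8314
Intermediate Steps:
V = 63 (V = (-60 + (1 - 1*4))*(25 - 1*26) = (-60 + (1 - 4))*(25 - 26) = (-60 - 3)*(-1) = -63*(-1) = 63)
(-25591 - 45482)/(-38872 + V) = (-25591 - 45482)/(-38872 + 63) = -71073/(-38809) = -71073*(-1/38809) = 71073/38809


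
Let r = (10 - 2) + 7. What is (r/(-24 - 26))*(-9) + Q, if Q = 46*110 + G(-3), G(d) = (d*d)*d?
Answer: 50357/10 ≈ 5035.7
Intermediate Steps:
G(d) = d³ (G(d) = d²*d = d³)
r = 15 (r = 8 + 7 = 15)
Q = 5033 (Q = 46*110 + (-3)³ = 5060 - 27 = 5033)
(r/(-24 - 26))*(-9) + Q = (15/(-24 - 26))*(-9) + 5033 = (15/(-50))*(-9) + 5033 = -1/50*15*(-9) + 5033 = -3/10*(-9) + 5033 = 27/10 + 5033 = 50357/10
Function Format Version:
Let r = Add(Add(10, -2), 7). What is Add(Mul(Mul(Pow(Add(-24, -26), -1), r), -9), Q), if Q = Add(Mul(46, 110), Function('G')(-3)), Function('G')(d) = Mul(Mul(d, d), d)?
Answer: Rational(50357, 10) ≈ 5035.7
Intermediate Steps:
Function('G')(d) = Pow(d, 3) (Function('G')(d) = Mul(Pow(d, 2), d) = Pow(d, 3))
r = 15 (r = Add(8, 7) = 15)
Q = 5033 (Q = Add(Mul(46, 110), Pow(-3, 3)) = Add(5060, -27) = 5033)
Add(Mul(Mul(Pow(Add(-24, -26), -1), r), -9), Q) = Add(Mul(Mul(Pow(Add(-24, -26), -1), 15), -9), 5033) = Add(Mul(Mul(Pow(-50, -1), 15), -9), 5033) = Add(Mul(Mul(Rational(-1, 50), 15), -9), 5033) = Add(Mul(Rational(-3, 10), -9), 5033) = Add(Rational(27, 10), 5033) = Rational(50357, 10)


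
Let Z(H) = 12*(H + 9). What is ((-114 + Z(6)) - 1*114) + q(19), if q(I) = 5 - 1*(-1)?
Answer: -42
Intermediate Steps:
Z(H) = 108 + 12*H (Z(H) = 12*(9 + H) = 108 + 12*H)
q(I) = 6 (q(I) = 5 + 1 = 6)
((-114 + Z(6)) - 1*114) + q(19) = ((-114 + (108 + 12*6)) - 1*114) + 6 = ((-114 + (108 + 72)) - 114) + 6 = ((-114 + 180) - 114) + 6 = (66 - 114) + 6 = -48 + 6 = -42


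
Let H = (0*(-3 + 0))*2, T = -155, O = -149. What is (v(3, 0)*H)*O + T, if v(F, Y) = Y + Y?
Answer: -155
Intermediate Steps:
v(F, Y) = 2*Y
H = 0 (H = (0*(-3))*2 = 0*2 = 0)
(v(3, 0)*H)*O + T = ((2*0)*0)*(-149) - 155 = (0*0)*(-149) - 155 = 0*(-149) - 155 = 0 - 155 = -155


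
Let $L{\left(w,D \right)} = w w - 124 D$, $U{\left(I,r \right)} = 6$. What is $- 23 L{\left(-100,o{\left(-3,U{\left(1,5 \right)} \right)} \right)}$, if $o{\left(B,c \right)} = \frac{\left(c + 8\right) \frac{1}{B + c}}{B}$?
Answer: $- \frac{2109928}{9} \approx -2.3444 \cdot 10^{5}$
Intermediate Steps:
$o{\left(B,c \right)} = \frac{8 + c}{B \left(B + c\right)}$ ($o{\left(B,c \right)} = \frac{\left(8 + c\right) \frac{1}{B + c}}{B} = \frac{\frac{1}{B + c} \left(8 + c\right)}{B} = \frac{8 + c}{B \left(B + c\right)}$)
$L{\left(w,D \right)} = w^{2} - 124 D$
$- 23 L{\left(-100,o{\left(-3,U{\left(1,5 \right)} \right)} \right)} = - 23 \left(\left(-100\right)^{2} - 124 \frac{8 + 6}{\left(-3\right) \left(-3 + 6\right)}\right) = - 23 \left(10000 - 124 \left(\left(- \frac{1}{3}\right) \frac{1}{3} \cdot 14\right)\right) = - 23 \left(10000 - - \frac{1736}{9}\right) = - 23 \left(10000 + \frac{1736}{9}\right) = \left(-23\right) \frac{91736}{9} = - \frac{2109928}{9}$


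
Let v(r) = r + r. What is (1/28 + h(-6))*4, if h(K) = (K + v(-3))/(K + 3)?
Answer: 113/7 ≈ 16.143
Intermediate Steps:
v(r) = 2*r
h(K) = (-6 + K)/(3 + K) (h(K) = (K + 2*(-3))/(K + 3) = (K - 6)/(3 + K) = (-6 + K)/(3 + K))
(1/28 + h(-6))*4 = (1/28 + (-6 - 6)/(3 - 6))*4 = (1/28 - 12/(-3))*4 = (1/28 - 1/3*(-12))*4 = (1/28 + 4)*4 = (113/28)*4 = 113/7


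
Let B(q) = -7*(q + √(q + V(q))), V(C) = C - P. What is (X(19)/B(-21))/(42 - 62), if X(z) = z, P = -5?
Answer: -57/9560 - 19*I*√37/66920 ≈ -0.0059623 - 0.001727*I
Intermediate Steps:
V(C) = 5 + C (V(C) = C - 1*(-5) = C + 5 = 5 + C)
B(q) = -7*q - 7*√(5 + 2*q) (B(q) = -7*(q + √(q + (5 + q))) = -7*(q + √(5 + 2*q)) = -7*q - 7*√(5 + 2*q))
(X(19)/B(-21))/(42 - 62) = (19/(-7*(-21) - 7*√(5 + 2*(-21))))/(42 - 62) = (19/(147 - 7*√(5 - 42)))/(-20) = (19/(147 - 7*I*√37))*(-1/20) = -19/(20*(147 - 7*I*√37))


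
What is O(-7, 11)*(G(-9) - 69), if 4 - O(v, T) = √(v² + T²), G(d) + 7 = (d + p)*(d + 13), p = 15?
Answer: -208 + 52*√170 ≈ 470.00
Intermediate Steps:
G(d) = -7 + (13 + d)*(15 + d) (G(d) = -7 + (d + 15)*(d + 13) = -7 + (15 + d)*(13 + d) = -7 + (13 + d)*(15 + d))
O(v, T) = 4 - √(T² + v²) (O(v, T) = 4 - √(v² + T²) = 4 - √(T² + v²))
O(-7, 11)*(G(-9) - 69) = (4 - √(11² + (-7)²))*((188 + (-9)² + 28*(-9)) - 69) = (4 - √(121 + 49))*((188 + 81 - 252) - 69) = (4 - √170)*(17 - 69) = (4 - √170)*(-52) = -208 + 52*√170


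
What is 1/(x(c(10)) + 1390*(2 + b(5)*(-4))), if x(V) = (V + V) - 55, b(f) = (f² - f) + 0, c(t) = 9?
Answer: -1/108457 ≈ -9.2202e-6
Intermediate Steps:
b(f) = f² - f
x(V) = -55 + 2*V (x(V) = 2*V - 55 = -55 + 2*V)
1/(x(c(10)) + 1390*(2 + b(5)*(-4))) = 1/((-55 + 2*9) + 1390*(2 + (5*(-1 + 5))*(-4))) = 1/((-55 + 18) + 1390*(2 + (5*4)*(-4))) = 1/(-37 + 1390*(2 + 20*(-4))) = 1/(-37 + 1390*(2 - 80)) = 1/(-37 + 1390*(-78)) = 1/(-37 - 108420) = 1/(-108457) = -1/108457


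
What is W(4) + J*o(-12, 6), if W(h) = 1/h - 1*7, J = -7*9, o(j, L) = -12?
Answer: 2997/4 ≈ 749.25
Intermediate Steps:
J = -63
W(h) = -7 + 1/h (W(h) = 1/h - 7 = -7 + 1/h)
W(4) + J*o(-12, 6) = (-7 + 1/4) - 63*(-12) = (-7 + 1/4) + 756 = -27/4 + 756 = 2997/4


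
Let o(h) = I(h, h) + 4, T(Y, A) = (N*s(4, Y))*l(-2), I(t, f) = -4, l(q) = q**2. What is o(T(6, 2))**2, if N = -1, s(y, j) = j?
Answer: 0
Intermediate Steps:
T(Y, A) = -4*Y (T(Y, A) = -Y*(-2)**2 = -Y*4 = -4*Y)
o(h) = 0 (o(h) = -4 + 4 = 0)
o(T(6, 2))**2 = 0**2 = 0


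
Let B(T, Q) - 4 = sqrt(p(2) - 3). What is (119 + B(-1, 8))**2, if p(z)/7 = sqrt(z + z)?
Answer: (123 + sqrt(11))**2 ≈ 15956.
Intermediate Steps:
p(z) = 7*sqrt(2)*sqrt(z) (p(z) = 7*sqrt(z + z) = 7*sqrt(2*z) = 7*(sqrt(2)*sqrt(z)) = 7*sqrt(2)*sqrt(z))
B(T, Q) = 4 + sqrt(11) (B(T, Q) = 4 + sqrt(7*sqrt(2)*sqrt(2) - 3) = 4 + sqrt(14 - 3) = 4 + sqrt(11))
(119 + B(-1, 8))**2 = (119 + (4 + sqrt(11)))**2 = (123 + sqrt(11))**2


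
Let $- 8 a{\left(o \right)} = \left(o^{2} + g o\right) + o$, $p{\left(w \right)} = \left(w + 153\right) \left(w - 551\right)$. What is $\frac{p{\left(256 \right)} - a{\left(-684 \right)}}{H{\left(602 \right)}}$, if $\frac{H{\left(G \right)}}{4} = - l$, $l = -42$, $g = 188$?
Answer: $- \frac{156665}{336} \approx -466.26$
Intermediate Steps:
$p{\left(w \right)} = \left(-551 + w\right) \left(153 + w\right)$ ($p{\left(w \right)} = \left(153 + w\right) \left(-551 + w\right) = \left(-551 + w\right) \left(153 + w\right)$)
$H{\left(G \right)} = 168$ ($H{\left(G \right)} = 4 \left(\left(-1\right) \left(-42\right)\right) = 4 \cdot 42 = 168$)
$a{\left(o \right)} = - \frac{189 o}{8} - \frac{o^{2}}{8}$ ($a{\left(o \right)} = - \frac{\left(o^{2} + 188 o\right) + o}{8} = - \frac{o^{2} + 189 o}{8} = - \frac{189 o}{8} - \frac{o^{2}}{8}$)
$\frac{p{\left(256 \right)} - a{\left(-684 \right)}}{H{\left(602 \right)}} = \frac{\left(-84303 + 256^{2} - 101888\right) - \left(- \frac{1}{8}\right) \left(-684\right) \left(189 - 684\right)}{168} = \left(\left(-84303 + 65536 - 101888\right) - \left(- \frac{1}{8}\right) \left(-684\right) \left(-495\right)\right) \frac{1}{168} = \left(-120655 - - \frac{84645}{2}\right) \frac{1}{168} = \left(-120655 + \frac{84645}{2}\right) \frac{1}{168} = \left(- \frac{156665}{2}\right) \frac{1}{168} = - \frac{156665}{336}$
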